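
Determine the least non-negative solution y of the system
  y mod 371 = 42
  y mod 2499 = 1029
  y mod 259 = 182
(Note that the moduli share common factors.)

gcd(371, 2499) = 7 and 7 | (1029 − 42), so the pair is consistent; merging gives y ≡ 73500 (mod 132447), where 132447 = lcm(371, 2499).
gcd(132447, 259) = 7 and 7 | (182 − 73500), so the pair is consistent; merging gives y ≡ 1795311 (mod 4900539), where 4900539 = lcm(132447, 259).
The solution is unique modulo lcm(371, 2499, 259) = 4900539.

1795311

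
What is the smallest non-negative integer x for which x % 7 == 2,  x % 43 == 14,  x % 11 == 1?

100

The moduli are pairwise coprime; N = 7·43·11 = 3311.
N/7 = 473; 473 ≡ 4 (mod 7); 4·2 ≡ 1, so inverse 2.
N/43 = 77; 77 ≡ 34 (mod 43); 34·19 ≡ 1, so inverse 19.
N/11 = 301; 301 ≡ 4 (mod 11); 4·3 ≡ 1, so inverse 3.
x ≡ 2·473·2 + 14·77·19 + 1·301·3 = 23277.
23277 mod 3311 = 100.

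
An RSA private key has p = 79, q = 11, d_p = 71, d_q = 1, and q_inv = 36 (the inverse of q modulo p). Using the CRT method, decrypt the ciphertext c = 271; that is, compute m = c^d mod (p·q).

205

m₁ = c^(d_p) mod p: c ≡ 34 (mod 79), and 34^71 mod 79 = 47.
m₂ = c^(d_q) mod q: c ≡ 7 (mod 11), and 7^1 mod 11 = 7.
h = q_inv·(m₁ − m₂) mod p = 36·(47 − 7) mod 79 = 18.
m = m₂ + h·q = 7 + 18·11 = 205.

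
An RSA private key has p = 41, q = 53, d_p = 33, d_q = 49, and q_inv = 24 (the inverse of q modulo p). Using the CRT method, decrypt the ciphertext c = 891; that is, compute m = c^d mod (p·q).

1893

m₁ = c^(d_p) mod p: c ≡ 30 (mod 41), and 30^33 mod 41 = 7.
m₂ = c^(d_q) mod q: c ≡ 43 (mod 53), and 43^49 mod 53 = 38.
h = q_inv·(m₁ − m₂) mod p = 24·(7 − 38) mod 41 = 35.
m = m₂ + h·q = 38 + 35·53 = 1893.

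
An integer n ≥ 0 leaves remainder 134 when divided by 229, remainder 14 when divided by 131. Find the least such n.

Combine the congruences pairwise.
From n ≡ 134 (mod 229) write n = 134 + 229t. Substituting into n ≡ 14 (mod 131) gives 229t ≡ 11 (mod 131), and since 98⁻¹ ≡ 127 (mod 131), t ≡ 87. Hence n ≡ 134 + 229·87 = 20057 (mod 29999).

20057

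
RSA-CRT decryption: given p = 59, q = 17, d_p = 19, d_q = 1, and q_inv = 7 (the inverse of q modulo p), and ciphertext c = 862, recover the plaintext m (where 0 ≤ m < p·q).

m₁ = c^(d_p) mod p: c ≡ 36 (mod 59), and 36^19 mod 59 = 35.
m₂ = c^(d_q) mod q: c ≡ 12 (mod 17), and 12^1 mod 17 = 12.
h = q_inv·(m₁ − m₂) mod p = 7·(35 − 12) mod 59 = 43.
m = m₂ + h·q = 12 + 43·17 = 743.

743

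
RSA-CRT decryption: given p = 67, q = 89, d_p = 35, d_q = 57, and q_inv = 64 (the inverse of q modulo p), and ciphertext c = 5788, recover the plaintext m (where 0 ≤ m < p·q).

m₁ = c^(d_p) mod p: c ≡ 26 (mod 67), and 26^35 mod 67 = 6.
m₂ = c^(d_q) mod q: c ≡ 3 (mod 89), and 3^57 mod 89 = 23.
h = q_inv·(m₁ − m₂) mod p = 64·(6 − 23) mod 67 = 51.
m = m₂ + h·q = 23 + 51·89 = 4562.

4562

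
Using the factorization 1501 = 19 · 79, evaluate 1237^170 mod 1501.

921

Mod 19: 1237 ≡ 2; by Fermat, exponent reduces to 170 mod 18 = 8; 2^8 ≡ 9 (mod 19).
Mod 79: 1237 ≡ 52; by Fermat, exponent reduces to 170 mod 78 = 14; 52^14 ≡ 52 (mod 79).
Combine by CRT: x ≡ 9 (mod 19), x ≡ 52 (mod 79) ⇒ x ≡ 921 (mod 1501).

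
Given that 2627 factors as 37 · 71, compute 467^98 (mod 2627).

640

Mod 37: 467 ≡ 23; by Fermat, exponent reduces to 98 mod 36 = 26; 23^26 ≡ 11 (mod 37).
Mod 71: 467 ≡ 41; by Fermat, exponent reduces to 98 mod 70 = 28; 41^28 ≡ 1 (mod 71).
Combine by CRT: x ≡ 11 (mod 37), x ≡ 1 (mod 71) ⇒ x ≡ 640 (mod 2627).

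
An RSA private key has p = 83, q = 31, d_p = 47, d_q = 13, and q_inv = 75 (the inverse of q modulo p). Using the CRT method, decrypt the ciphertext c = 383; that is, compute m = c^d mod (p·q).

455

m₁ = c^(d_p) mod p: c ≡ 51 (mod 83), and 51^47 mod 83 = 40.
m₂ = c^(d_q) mod q: c ≡ 11 (mod 31), and 11^13 mod 31 = 21.
h = q_inv·(m₁ − m₂) mod p = 75·(40 − 21) mod 83 = 14.
m = m₂ + h·q = 21 + 14·31 = 455.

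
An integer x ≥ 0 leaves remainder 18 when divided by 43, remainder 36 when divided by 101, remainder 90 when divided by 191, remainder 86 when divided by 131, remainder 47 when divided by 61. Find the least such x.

6027677410

From x ≡ 18 (mod 43) write x = 18 + 43t. Substituting into x ≡ 36 (mod 101) gives 43t ≡ 18 (mod 101), and since 43⁻¹ ≡ 47 (mod 101), t ≡ 38. Hence x ≡ 18 + 43·38 = 1652 (mod 4343).
From x ≡ 1652 (mod 4343) write x = 1652 + 4343t. Substituting into x ≡ 90 (mod 191) gives 4343t ≡ 157 (mod 191), and since 141⁻¹ ≡ 42 (mod 191), t ≡ 100. Hence x ≡ 1652 + 4343·100 = 435952 (mod 829513).
From x ≡ 435952 (mod 829513) write x = 435952 + 829513t. Substituting into x ≡ 86 (mod 131) gives 829513t ≡ 102 (mod 131), and since 21⁻¹ ≡ 25 (mod 131), t ≡ 61. Hence x ≡ 435952 + 829513·61 = 51036245 (mod 108666203).
From x ≡ 51036245 (mod 108666203) write x = 51036245 + 108666203t. Substituting into x ≡ 47 (mod 61) gives 108666203t ≡ 1 (mod 61), and since 10⁻¹ ≡ 55 (mod 61), t ≡ 55. Hence x ≡ 51036245 + 108666203·55 = 6027677410 (mod 6628638383).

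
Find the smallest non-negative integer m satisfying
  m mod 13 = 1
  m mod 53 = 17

547

From m ≡ 1 (mod 13) write m = 1 + 13t. Substituting into m ≡ 17 (mod 53) gives 13t ≡ 16 (mod 53), and since 13⁻¹ ≡ 49 (mod 53), t ≡ 42. Hence m ≡ 1 + 13·42 = 547 (mod 689).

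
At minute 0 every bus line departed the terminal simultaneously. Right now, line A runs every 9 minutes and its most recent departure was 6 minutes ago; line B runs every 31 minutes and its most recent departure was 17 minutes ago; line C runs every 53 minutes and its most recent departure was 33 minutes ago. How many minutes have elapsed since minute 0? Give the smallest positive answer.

4326

Combine the congruences pairwise.
From t ≡ 6 (mod 9) write t = 6 + 9s. Substituting into t ≡ 17 (mod 31) gives 9s ≡ 11 (mod 31), and since 9⁻¹ ≡ 7 (mod 31), s ≡ 15. Hence t ≡ 6 + 9·15 = 141 (mod 279).
From t ≡ 141 (mod 279) write t = 141 + 279s. Substituting into t ≡ 33 (mod 53) gives 279s ≡ 51 (mod 53), and since 14⁻¹ ≡ 19 (mod 53), s ≡ 15. Hence t ≡ 141 + 279·15 = 4326 (mod 14787).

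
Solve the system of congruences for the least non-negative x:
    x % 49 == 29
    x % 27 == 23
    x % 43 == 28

4586

From x ≡ 29 (mod 49) write x = 29 + 49t. Substituting into x ≡ 23 (mod 27) gives 49t ≡ 21 (mod 27), and since 22⁻¹ ≡ 16 (mod 27), t ≡ 12. Hence x ≡ 29 + 49·12 = 617 (mod 1323).
From x ≡ 617 (mod 1323) write x = 617 + 1323t. Substituting into x ≡ 28 (mod 43) gives 1323t ≡ 13 (mod 43), and since 33⁻¹ ≡ 30 (mod 43), t ≡ 3. Hence x ≡ 617 + 1323·3 = 4586 (mod 56889).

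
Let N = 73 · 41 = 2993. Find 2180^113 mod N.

1669

Mod 73: 2180 ≡ 63; by Fermat, exponent reduces to 113 mod 72 = 41; 63^41 ≡ 63 (mod 73).
Mod 41: 2180 ≡ 7; by Fermat, exponent reduces to 113 mod 40 = 33; 7^33 ≡ 29 (mod 41).
Combine by CRT: x ≡ 63 (mod 73), x ≡ 29 (mod 41) ⇒ x ≡ 1669 (mod 2993).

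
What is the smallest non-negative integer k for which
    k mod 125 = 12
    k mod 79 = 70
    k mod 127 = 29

The moduli are pairwise coprime; N = 125·79·127 = 1254125.
N/125 = 10033; 10033 ≡ 33 (mod 125); 33·72 ≡ 1, so inverse 72.
N/79 = 15875; 15875 ≡ 75 (mod 79); 75·59 ≡ 1, so inverse 59.
N/127 = 9875; 9875 ≡ 96 (mod 127); 96·86 ≡ 1, so inverse 86.
k ≡ 12·10033·72 + 70·15875·59 + 29·9875·86 = 98860512.
98860512 mod 1254125 = 1038762.

1038762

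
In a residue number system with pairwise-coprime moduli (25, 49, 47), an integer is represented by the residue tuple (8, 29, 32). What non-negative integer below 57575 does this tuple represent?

The moduli are pairwise coprime; N = 25·49·47 = 57575.
N/25 = 2303; 2303 ≡ 3 (mod 25); 3·17 ≡ 1, so inverse 17.
N/49 = 1175; 1175 ≡ 48 (mod 49); 48·48 ≡ 1, so inverse 48.
N/47 = 1225; 1225 ≡ 3 (mod 47); 3·16 ≡ 1, so inverse 16.
x ≡ 8·2303·17 + 29·1175·48 + 32·1225·16 = 2576008.
2576008 mod 57575 = 42708.

42708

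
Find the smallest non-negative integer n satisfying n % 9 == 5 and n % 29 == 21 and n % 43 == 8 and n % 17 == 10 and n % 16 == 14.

1051358

From n ≡ 5 (mod 9) write n = 5 + 9t. Substituting into n ≡ 21 (mod 29) gives 9t ≡ 16 (mod 29), and since 9⁻¹ ≡ 13 (mod 29), t ≡ 5. Hence n ≡ 5 + 9·5 = 50 (mod 261).
From n ≡ 50 (mod 261) write n = 50 + 261t. Substituting into n ≡ 8 (mod 43) gives 261t ≡ 1 (mod 43), and since 3⁻¹ ≡ 29 (mod 43), t ≡ 29. Hence n ≡ 50 + 261·29 = 7619 (mod 11223).
From n ≡ 7619 (mod 11223) write n = 7619 + 11223t. Substituting into n ≡ 10 (mod 17) gives 11223t ≡ 7 (mod 17), and since 3⁻¹ ≡ 6 (mod 17), t ≡ 8. Hence n ≡ 7619 + 11223·8 = 97403 (mod 190791).
From n ≡ 97403 (mod 190791) write n = 97403 + 190791t. Substituting into n ≡ 14 (mod 16) gives 190791t ≡ 3 (mod 16), and since 7⁻¹ ≡ 7 (mod 16), t ≡ 5. Hence n ≡ 97403 + 190791·5 = 1051358 (mod 3052656).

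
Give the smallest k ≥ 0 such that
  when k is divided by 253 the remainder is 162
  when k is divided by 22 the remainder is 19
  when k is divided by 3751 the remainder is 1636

170431

Combine the congruences pairwise.
gcd(253, 22) = 11 and 11 | (19 − 162), so the pair is consistent; merging gives k ≡ 415 (mod 506), where 506 = lcm(253, 22).
gcd(506, 3751) = 11 and 11 | (1636 − 415), so the pair is consistent; merging gives k ≡ 170431 (mod 172546), where 172546 = lcm(506, 3751).
The solution is unique modulo lcm(253, 22, 3751) = 172546.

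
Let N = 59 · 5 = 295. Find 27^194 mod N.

9

Mod 59: 27 ≡ 27; by Fermat, exponent reduces to 194 mod 58 = 20; 27^20 ≡ 9 (mod 59).
Mod 5: 27 ≡ 2; by Fermat, exponent reduces to 194 mod 4 = 2; 2^2 ≡ 4 (mod 5).
Combine by CRT: x ≡ 9 (mod 59), x ≡ 4 (mod 5) ⇒ x ≡ 9 (mod 295).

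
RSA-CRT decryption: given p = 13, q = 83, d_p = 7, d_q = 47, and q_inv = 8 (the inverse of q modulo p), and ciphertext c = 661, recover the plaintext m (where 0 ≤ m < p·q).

184

m₁ = c^(d_p) mod p: c ≡ 11 (mod 13), and 11^7 mod 13 = 2.
m₂ = c^(d_q) mod q: c ≡ 80 (mod 83), and 80^47 mod 83 = 18.
h = q_inv·(m₁ − m₂) mod p = 8·(2 − 18) mod 13 = 2.
m = m₂ + h·q = 18 + 2·83 = 184.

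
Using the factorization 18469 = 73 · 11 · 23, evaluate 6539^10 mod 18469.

Mod 73: 6539 ≡ 42; 42^10 ≡ 48 (mod 73).
Mod 11: 6539 ≡ 5; since 10 | 10, by Fermat 5^10 ≡ 1 (mod 11).
Mod 23: 6539 ≡ 7; 7^10 ≡ 13 (mod 23).
Combine by CRT: x ≡ 48 (mod 73), x ≡ 1 (mod 11), x ≡ 13 (mod 23) ⇒ x ≡ 1508 (mod 18469).

1508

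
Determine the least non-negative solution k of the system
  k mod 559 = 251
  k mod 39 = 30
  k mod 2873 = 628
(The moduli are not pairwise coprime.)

89691

gcd(559, 39) = 13 and 13 | (30 − 251), so the pair is consistent; merging gives k ≡ 810 (mod 1677), where 1677 = lcm(559, 39).
gcd(1677, 2873) = 13 and 13 | (628 − 810), so the pair is consistent; merging gives k ≡ 89691 (mod 370617), where 370617 = lcm(1677, 2873).
The solution is unique modulo lcm(559, 39, 2873) = 370617.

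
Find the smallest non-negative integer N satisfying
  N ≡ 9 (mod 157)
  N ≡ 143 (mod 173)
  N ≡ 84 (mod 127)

Combine the congruences pairwise.
From N ≡ 9 (mod 157) write N = 9 + 157t. Substituting into N ≡ 143 (mod 173) gives 157t ≡ 134 (mod 173), and since 157⁻¹ ≡ 54 (mod 173), t ≡ 143. Hence N ≡ 9 + 157·143 = 22460 (mod 27161).
From N ≡ 22460 (mod 27161) write N = 22460 + 27161t. Substituting into N ≡ 84 (mod 127) gives 27161t ≡ 103 (mod 127), and since 110⁻¹ ≡ 112 (mod 127), t ≡ 106. Hence N ≡ 22460 + 27161·106 = 2901526 (mod 3449447).

2901526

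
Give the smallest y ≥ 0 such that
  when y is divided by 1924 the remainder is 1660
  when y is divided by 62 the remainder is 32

45912

gcd(1924, 62) = 2 and 2 | (32 − 1660), so the pair is consistent; merging gives y ≡ 45912 (mod 59644), where 59644 = lcm(1924, 62).
The solution is unique modulo lcm(1924, 62) = 59644.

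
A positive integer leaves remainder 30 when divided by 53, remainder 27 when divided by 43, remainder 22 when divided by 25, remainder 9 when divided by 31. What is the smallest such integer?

1128347

The moduli are pairwise coprime; N = 53·43·25·31 = 1766225.
N/53 = 33325; 33325 ≡ 41 (mod 53); 41·22 ≡ 1, so inverse 22.
N/43 = 41075; 41075 ≡ 10 (mod 43); 10·13 ≡ 1, so inverse 13.
N/25 = 70649; 70649 ≡ 24 (mod 25); 24·24 ≡ 1, so inverse 24.
N/31 = 56975; 56975 ≡ 28 (mod 31); 28·10 ≡ 1, so inverse 10.
t ≡ 30·33325·22 + 27·41075·13 + 22·70649·24 + 9·56975·10 = 78842247.
78842247 mod 1766225 = 1128347.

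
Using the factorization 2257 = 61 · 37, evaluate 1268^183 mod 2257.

2073

Mod 61: 1268 ≡ 48; by Fermat, exponent reduces to 183 mod 60 = 3; 48^3 ≡ 60 (mod 61).
Mod 37: 1268 ≡ 10; by Fermat, exponent reduces to 183 mod 36 = 3; 10^3 ≡ 1 (mod 37).
Combine by CRT: x ≡ 60 (mod 61), x ≡ 1 (mod 37) ⇒ x ≡ 2073 (mod 2257).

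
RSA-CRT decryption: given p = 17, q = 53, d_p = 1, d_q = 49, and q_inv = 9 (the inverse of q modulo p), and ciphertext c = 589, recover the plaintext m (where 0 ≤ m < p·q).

m₁ = c^(d_p) mod p: c ≡ 11 (mod 17), and 11^1 mod 17 = 11.
m₂ = c^(d_q) mod q: c ≡ 6 (mod 53), and 6^49 mod 53 = 40.
h = q_inv·(m₁ − m₂) mod p = 9·(11 − 40) mod 17 = 11.
m = m₂ + h·q = 40 + 11·53 = 623.

623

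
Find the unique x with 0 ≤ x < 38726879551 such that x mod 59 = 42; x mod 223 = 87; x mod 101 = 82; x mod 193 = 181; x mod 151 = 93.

The moduli are pairwise coprime; N = 59·223·101·193·151 = 38726879551.
N/59 = 656387789; 656387789 ≡ 45 (mod 59); 45·21 ≡ 1, so inverse 21.
N/223 = 173663137; 173663137 ≡ 103 (mod 223); 103·13 ≡ 1, so inverse 13.
N/101 = 383434451; 383434451 ≡ 71 (mod 101); 71·37 ≡ 1, so inverse 37.
N/193 = 200657407; 200657407 ≡ 132 (mod 193); 132·174 ≡ 1, so inverse 174.
N/151 = 256469401; 256469401 ≡ 129 (mod 151); 129·48 ≡ 1, so inverse 48.
x ≡ 42·656387789·21 + 87·173663137·13 + 82·383434451·37 + 181·200657407·174 + 93·256469401·48 = 9403070944301.
9403070944301 mod 38726879551 = 31166092959.

31166092959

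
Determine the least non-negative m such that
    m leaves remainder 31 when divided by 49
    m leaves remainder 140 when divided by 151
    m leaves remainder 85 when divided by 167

730376

From m ≡ 31 (mod 49) write m = 31 + 49t. Substituting into m ≡ 140 (mod 151) gives 49t ≡ 109 (mod 151), and since 49⁻¹ ≡ 37 (mod 151), t ≡ 107. Hence m ≡ 31 + 49·107 = 5274 (mod 7399).
From m ≡ 5274 (mod 7399) write m = 5274 + 7399t. Substituting into m ≡ 85 (mod 167) gives 7399t ≡ 155 (mod 167), and since 51⁻¹ ≡ 131 (mod 167), t ≡ 98. Hence m ≡ 5274 + 7399·98 = 730376 (mod 1235633).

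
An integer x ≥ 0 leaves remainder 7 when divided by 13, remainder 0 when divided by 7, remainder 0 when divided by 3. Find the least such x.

Combine the congruences pairwise.
From x ≡ 7 (mod 13) write x = 7 + 13t. Substituting into x ≡ 0 (mod 7) gives 13t ≡ 0 (mod 7), and since 6⁻¹ ≡ 6 (mod 7), t ≡ 0. Hence x ≡ 7 + 13·0 = 7 (mod 91).
From x ≡ 7 (mod 91) write x = 7 + 91t. Substituting into x ≡ 0 (mod 3) gives 91t ≡ 2 (mod 3), and since 1⁻¹ ≡ 1 (mod 3), t ≡ 2. Hence x ≡ 7 + 91·2 = 189 (mod 273).

189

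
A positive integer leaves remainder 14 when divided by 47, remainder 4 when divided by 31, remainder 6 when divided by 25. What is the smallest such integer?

531

The moduli are pairwise coprime; N = 47·31·25 = 36425.
N/47 = 775; 775 ≡ 23 (mod 47); 23·45 ≡ 1, so inverse 45.
N/31 = 1175; 1175 ≡ 28 (mod 31); 28·10 ≡ 1, so inverse 10.
N/25 = 1457; 1457 ≡ 7 (mod 25); 7·18 ≡ 1, so inverse 18.
t ≡ 14·775·45 + 4·1175·10 + 6·1457·18 = 692606.
692606 mod 36425 = 531.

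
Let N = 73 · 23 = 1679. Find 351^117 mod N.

Mod 73: 351 ≡ 59; by Fermat, exponent reduces to 117 mod 72 = 45; 59^45 ≡ 10 (mod 73).
Mod 23: 351 ≡ 6; by Fermat, exponent reduces to 117 mod 22 = 7; 6^7 ≡ 3 (mod 23).
Combine by CRT: x ≡ 10 (mod 73), x ≡ 3 (mod 23) ⇒ x ≡ 302 (mod 1679).

302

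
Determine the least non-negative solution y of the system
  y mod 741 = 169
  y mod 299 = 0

Combine the congruences pairwise.
gcd(741, 299) = 13 and 13 | (0 − 169), so the pair is consistent; merging gives y ≡ 2392 (mod 17043), where 17043 = lcm(741, 299).
The solution is unique modulo lcm(741, 299) = 17043.

2392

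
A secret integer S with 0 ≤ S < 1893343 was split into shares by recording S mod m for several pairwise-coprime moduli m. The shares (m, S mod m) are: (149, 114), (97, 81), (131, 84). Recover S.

From S ≡ 114 (mod 149) write S = 114 + 149t. Substituting into S ≡ 81 (mod 97) gives 149t ≡ 64 (mod 97), and since 52⁻¹ ≡ 28 (mod 97), t ≡ 46. Hence S ≡ 114 + 149·46 = 6968 (mod 14453).
From S ≡ 6968 (mod 14453) write S = 6968 + 14453t. Substituting into S ≡ 84 (mod 131) gives 14453t ≡ 59 (mod 131), and since 43⁻¹ ≡ 64 (mod 131), t ≡ 108. Hence S ≡ 6968 + 14453·108 = 1567892 (mod 1893343).

1567892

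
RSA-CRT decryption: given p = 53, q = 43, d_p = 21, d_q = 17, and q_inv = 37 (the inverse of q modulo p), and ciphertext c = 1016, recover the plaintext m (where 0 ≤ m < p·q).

m₁ = c^(d_p) mod p: c ≡ 9 (mod 53), and 9^21 mod 53 = 38.
m₂ = c^(d_q) mod q: c ≡ 27 (mod 43), and 27^17 mod 43 = 32.
h = q_inv·(m₁ − m₂) mod p = 37·(38 − 32) mod 53 = 10.
m = m₂ + h·q = 32 + 10·43 = 462.

462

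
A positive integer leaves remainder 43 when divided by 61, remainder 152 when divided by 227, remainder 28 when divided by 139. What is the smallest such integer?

The moduli are pairwise coprime; N = 61·227·139 = 1924733.
N/61 = 31553; 31553 ≡ 16 (mod 61); 16·42 ≡ 1, so inverse 42.
N/227 = 8479; 8479 ≡ 80 (mod 227); 80·105 ≡ 1, so inverse 105.
N/139 = 13847; 13847 ≡ 86 (mod 139); 86·118 ≡ 1, so inverse 118.
k ≡ 43·31553·42 + 152·8479·105 + 28·13847·118 = 238060046.
238060046 mod 1924733 = 1317887.

1317887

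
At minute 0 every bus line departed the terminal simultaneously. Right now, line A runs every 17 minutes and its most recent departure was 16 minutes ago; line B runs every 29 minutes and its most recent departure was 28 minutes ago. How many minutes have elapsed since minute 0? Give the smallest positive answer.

Combine the congruences pairwise.
From t ≡ 16 (mod 17) write t = 16 + 17s. Substituting into t ≡ 28 (mod 29) gives 17s ≡ 12 (mod 29), and since 17⁻¹ ≡ 12 (mod 29), s ≡ 28. Hence t ≡ 16 + 17·28 = 492 (mod 493).

492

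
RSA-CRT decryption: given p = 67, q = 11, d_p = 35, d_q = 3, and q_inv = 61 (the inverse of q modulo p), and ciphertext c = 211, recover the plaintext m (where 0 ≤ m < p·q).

569

m₁ = c^(d_p) mod p: c ≡ 10 (mod 67), and 10^35 mod 67 = 33.
m₂ = c^(d_q) mod q: c ≡ 2 (mod 11), and 2^3 mod 11 = 8.
h = q_inv·(m₁ − m₂) mod p = 61·(33 − 8) mod 67 = 51.
m = m₂ + h·q = 8 + 51·11 = 569.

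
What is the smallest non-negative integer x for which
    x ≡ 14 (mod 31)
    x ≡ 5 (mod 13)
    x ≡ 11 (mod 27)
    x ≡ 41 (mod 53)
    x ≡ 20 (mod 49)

Combine the congruences pairwise.
From x ≡ 14 (mod 31) write x = 14 + 31t. Substituting into x ≡ 5 (mod 13) gives 31t ≡ 4 (mod 13), and since 5⁻¹ ≡ 8 (mod 13), t ≡ 6. Hence x ≡ 14 + 31·6 = 200 (mod 403).
From x ≡ 200 (mod 403) write x = 200 + 403t. Substituting into x ≡ 11 (mod 27) gives 403t ≡ 0 (mod 27), and since 25⁻¹ ≡ 13 (mod 27), t ≡ 0. Hence x ≡ 200 + 403·0 = 200 (mod 10881).
From x ≡ 200 (mod 10881) write x = 200 + 10881t. Substituting into x ≡ 41 (mod 53) gives 10881t ≡ 0 (mod 53), and since 16⁻¹ ≡ 10 (mod 53), t ≡ 0. Hence x ≡ 200 + 10881·0 = 200 (mod 576693).
From x ≡ 200 (mod 576693) write x = 200 + 576693t. Substituting into x ≡ 20 (mod 49) gives 576693t ≡ 16 (mod 49), and since 12⁻¹ ≡ 45 (mod 49), t ≡ 34. Hence x ≡ 200 + 576693·34 = 19607762 (mod 28257957).

19607762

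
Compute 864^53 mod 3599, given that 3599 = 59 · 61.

1396

Mod 59: 864 ≡ 38; 38^53 ≡ 39 (mod 59).
Mod 61: 864 ≡ 10; 10^53 ≡ 54 (mod 61).
Combine by CRT: x ≡ 39 (mod 59), x ≡ 54 (mod 61) ⇒ x ≡ 1396 (mod 3599).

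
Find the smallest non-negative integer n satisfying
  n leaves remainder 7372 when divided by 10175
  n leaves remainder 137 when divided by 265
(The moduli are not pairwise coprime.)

gcd(10175, 265) = 5 and 5 | (137 − 7372), so the pair is consistent; merging gives n ≡ 282097 (mod 539275), where 539275 = lcm(10175, 265).
The solution is unique modulo lcm(10175, 265) = 539275.

282097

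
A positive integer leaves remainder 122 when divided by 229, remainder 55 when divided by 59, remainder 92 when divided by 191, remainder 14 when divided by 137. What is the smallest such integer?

From a ≡ 122 (mod 229) write a = 122 + 229t. Substituting into a ≡ 55 (mod 59) gives 229t ≡ 51 (mod 59), and since 52⁻¹ ≡ 42 (mod 59), t ≡ 18. Hence a ≡ 122 + 229·18 = 4244 (mod 13511).
From a ≡ 4244 (mod 13511) write a = 4244 + 13511t. Substituting into a ≡ 92 (mod 191) gives 13511t ≡ 50 (mod 191), and since 141⁻¹ ≡ 42 (mod 191), t ≡ 190. Hence a ≡ 4244 + 13511·190 = 2571334 (mod 2580601).
From a ≡ 2571334 (mod 2580601) write a = 2571334 + 2580601t. Substituting into a ≡ 14 (mod 137) gives 2580601t ≡ 33 (mod 137), and since 69⁻¹ ≡ 2 (mod 137), t ≡ 66. Hence a ≡ 2571334 + 2580601·66 = 172891000 (mod 353542337).

172891000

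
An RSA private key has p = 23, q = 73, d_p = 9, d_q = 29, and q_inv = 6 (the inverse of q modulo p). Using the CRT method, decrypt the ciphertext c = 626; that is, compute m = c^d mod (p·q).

m₁ = c^(d_p) mod p: c ≡ 5 (mod 23), and 5^9 mod 23 = 11.
m₂ = c^(d_q) mod q: c ≡ 42 (mod 73), and 42^29 mod 73 = 26.
h = q_inv·(m₁ − m₂) mod p = 6·(11 − 26) mod 23 = 2.
m = m₂ + h·q = 26 + 2·73 = 172.

172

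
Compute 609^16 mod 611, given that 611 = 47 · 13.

Mod 47: 609 ≡ 45; 45^16 ≡ 18 (mod 47).
Mod 13: 609 ≡ 11; by Fermat, exponent reduces to 16 mod 12 = 4; 11^4 ≡ 3 (mod 13).
Combine by CRT: x ≡ 18 (mod 47), x ≡ 3 (mod 13) ⇒ x ≡ 159 (mod 611).

159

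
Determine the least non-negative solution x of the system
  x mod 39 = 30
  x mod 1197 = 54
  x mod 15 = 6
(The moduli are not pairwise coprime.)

Combine the congruences pairwise.
gcd(39, 1197) = 3 and 3 | (54 − 30), so the pair is consistent; merging gives x ≡ 2448 (mod 15561), where 15561 = lcm(39, 1197).
gcd(15561, 15) = 3 and 3 | (6 − 2448), so the pair is consistent; merging gives x ≡ 49131 (mod 77805), where 77805 = lcm(15561, 15).
The solution is unique modulo lcm(39, 1197, 15) = 77805.

49131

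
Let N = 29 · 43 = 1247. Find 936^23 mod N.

72

Mod 29: 936 ≡ 8; 8^23 ≡ 14 (mod 29).
Mod 43: 936 ≡ 33; 33^23 ≡ 29 (mod 43).
Combine by CRT: x ≡ 14 (mod 29), x ≡ 29 (mod 43) ⇒ x ≡ 72 (mod 1247).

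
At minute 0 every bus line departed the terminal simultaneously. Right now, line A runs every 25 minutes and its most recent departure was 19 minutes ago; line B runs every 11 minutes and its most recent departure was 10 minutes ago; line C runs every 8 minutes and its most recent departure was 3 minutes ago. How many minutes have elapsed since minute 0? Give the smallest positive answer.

219

The moduli are pairwise coprime; N = 25·11·8 = 2200.
N/25 = 88; 88 ≡ 13 (mod 25); 13·2 ≡ 1, so inverse 2.
N/11 = 200; 200 ≡ 2 (mod 11); 2·6 ≡ 1, so inverse 6.
N/8 = 275; 275 ≡ 3 (mod 8); 3·3 ≡ 1, so inverse 3.
t ≡ 19·88·2 + 10·200·6 + 3·275·3 = 17819.
17819 mod 2200 = 219.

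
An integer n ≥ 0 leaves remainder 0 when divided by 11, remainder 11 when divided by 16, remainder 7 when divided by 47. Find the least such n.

2827

The moduli are pairwise coprime; M = 11·16·47 = 8272.
M/11 = 752; 752 ≡ 4 (mod 11); 4·3 ≡ 1, so inverse 3.
M/16 = 517; 517 ≡ 5 (mod 16); 5·13 ≡ 1, so inverse 13.
M/47 = 176; 176 ≡ 35 (mod 47); 35·43 ≡ 1, so inverse 43.
n ≡ 0·752·3 + 11·517·13 + 7·176·43 = 126907.
126907 mod 8272 = 2827.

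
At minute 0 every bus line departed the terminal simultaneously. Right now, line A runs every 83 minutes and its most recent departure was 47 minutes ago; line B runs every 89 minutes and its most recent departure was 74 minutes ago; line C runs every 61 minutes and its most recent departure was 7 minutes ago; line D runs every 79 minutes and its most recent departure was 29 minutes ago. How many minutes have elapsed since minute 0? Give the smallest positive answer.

The moduli are pairwise coprime; N = 83·89·61·79 = 35597953.
N/83 = 428891; 428891 ≡ 30 (mod 83); 30·36 ≡ 1, so inverse 36.
N/89 = 399977; 399977 ≡ 11 (mod 89); 11·81 ≡ 1, so inverse 81.
N/61 = 583573; 583573 ≡ 47 (mod 61); 47·13 ≡ 1, so inverse 13.
N/79 = 450607; 450607 ≡ 70 (mod 79); 70·35 ≡ 1, so inverse 35.
t ≡ 47·428891·36 + 74·399977·81 + 7·583573·13 + 29·450607·35 = 3633616958.
3633616958 mod 35597953 = 2625752.

2625752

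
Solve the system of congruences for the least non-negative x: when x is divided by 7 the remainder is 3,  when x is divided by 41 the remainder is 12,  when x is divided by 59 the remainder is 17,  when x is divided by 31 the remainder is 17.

89638

The moduli are pairwise coprime; N = 7·41·59·31 = 524923.
N/7 = 74989; 74989 ≡ 5 (mod 7); 5·3 ≡ 1, so inverse 3.
N/41 = 12803; 12803 ≡ 11 (mod 41); 11·15 ≡ 1, so inverse 15.
N/59 = 8897; 8897 ≡ 47 (mod 59); 47·54 ≡ 1, so inverse 54.
N/31 = 16933; 16933 ≡ 7 (mod 31); 7·9 ≡ 1, so inverse 9.
x ≡ 3·74989·3 + 12·12803·15 + 17·8897·54 + 17·16933·9 = 13737636.
13737636 mod 524923 = 89638.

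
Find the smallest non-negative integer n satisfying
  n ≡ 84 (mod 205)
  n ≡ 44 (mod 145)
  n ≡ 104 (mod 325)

gcd(205, 145) = 5 and 5 | (44 − 84), so the pair is consistent; merging gives n ≡ 1929 (mod 5945), where 5945 = lcm(205, 145).
gcd(5945, 325) = 5 and 5 | (104 − 1929), so the pair is consistent; merging gives n ≡ 91104 (mod 386425), where 386425 = lcm(5945, 325).
The solution is unique modulo lcm(205, 145, 325) = 386425.

91104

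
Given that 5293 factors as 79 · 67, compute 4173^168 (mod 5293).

2906

Mod 79: 4173 ≡ 65; by Fermat, exponent reduces to 168 mod 78 = 12; 65^12 ≡ 62 (mod 79).
Mod 67: 4173 ≡ 19; by Fermat, exponent reduces to 168 mod 66 = 36; 19^36 ≡ 25 (mod 67).
Combine by CRT: x ≡ 62 (mod 79), x ≡ 25 (mod 67) ⇒ x ≡ 2906 (mod 5293).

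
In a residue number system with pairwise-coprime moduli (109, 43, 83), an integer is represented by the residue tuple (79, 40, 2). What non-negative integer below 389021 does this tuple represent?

119107

The moduli are pairwise coprime; N = 109·43·83 = 389021.
N/109 = 3569; 3569 ≡ 81 (mod 109); 81·35 ≡ 1, so inverse 35.
N/43 = 9047; 9047 ≡ 17 (mod 43); 17·38 ≡ 1, so inverse 38.
N/83 = 4687; 4687 ≡ 39 (mod 83); 39·66 ≡ 1, so inverse 66.
x ≡ 79·3569·35 + 40·9047·38 + 2·4687·66 = 24238409.
24238409 mod 389021 = 119107.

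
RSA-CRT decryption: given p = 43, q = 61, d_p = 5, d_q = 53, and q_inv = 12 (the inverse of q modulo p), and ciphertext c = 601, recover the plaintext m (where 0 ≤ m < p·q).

m₁ = c^(d_p) mod p: c ≡ 42 (mod 43), and 42^5 mod 43 = 42.
m₂ = c^(d_q) mod q: c ≡ 52 (mod 61), and 52^53 mod 61 = 3.
h = q_inv·(m₁ − m₂) mod p = 12·(42 − 3) mod 43 = 38.
m = m₂ + h·q = 3 + 38·61 = 2321.

2321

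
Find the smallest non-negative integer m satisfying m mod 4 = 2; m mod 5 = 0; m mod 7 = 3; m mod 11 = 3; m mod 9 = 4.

850

The moduli are pairwise coprime; N = 4·5·7·11·9 = 13860.
N/4 = 3465; 3465 ≡ 1 (mod 4), inverse 1.
N/5 = 2772; 2772 ≡ 2 (mod 5); 2·3 ≡ 1, so inverse 3.
N/7 = 1980; 1980 ≡ 6 (mod 7); 6·6 ≡ 1, so inverse 6.
N/11 = 1260; 1260 ≡ 6 (mod 11); 6·2 ≡ 1, so inverse 2.
N/9 = 1540; 1540 ≡ 1 (mod 9), inverse 1.
m ≡ 2·3465·1 + 0·2772·3 + 3·1980·6 + 3·1260·2 + 4·1540·1 = 56290.
56290 mod 13860 = 850.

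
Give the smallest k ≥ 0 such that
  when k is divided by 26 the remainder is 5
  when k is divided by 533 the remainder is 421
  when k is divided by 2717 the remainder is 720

gcd(26, 533) = 13 and 13 | (421 − 5), so the pair is consistent; merging gives k ≡ 421 (mod 1066), where 1066 = lcm(26, 533).
gcd(1066, 2717) = 13 and 13 | (720 − 421), so the pair is consistent; merging gives k ≡ 68645 (mod 222794), where 222794 = lcm(1066, 2717).
The solution is unique modulo lcm(26, 533, 2717) = 222794.

68645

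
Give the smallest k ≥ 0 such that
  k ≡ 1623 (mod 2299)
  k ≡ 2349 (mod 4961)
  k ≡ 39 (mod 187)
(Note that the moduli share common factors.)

1123535

gcd(2299, 4961) = 121 and 121 | (2349 − 1623), so the pair is consistent; merging gives k ≡ 86686 (mod 94259), where 94259 = lcm(2299, 4961).
gcd(94259, 187) = 11 and 11 | (39 − 86686), so the pair is consistent; merging gives k ≡ 1123535 (mod 1602403), where 1602403 = lcm(94259, 187).
The solution is unique modulo lcm(2299, 4961, 187) = 1602403.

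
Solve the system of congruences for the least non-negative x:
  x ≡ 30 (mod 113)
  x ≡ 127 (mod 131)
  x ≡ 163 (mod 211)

2845709

The moduli are pairwise coprime; N = 113·131·211 = 3123433.
N/113 = 27641; 27641 ≡ 69 (mod 113); 69·95 ≡ 1, so inverse 95.
N/131 = 23843; 23843 ≡ 1 (mod 131), inverse 1.
N/211 = 14803; 14803 ≡ 33 (mod 211); 33·32 ≡ 1, so inverse 32.
x ≡ 30·27641·95 + 127·23843·1 + 163·14803·32 = 159017359.
159017359 mod 3123433 = 2845709.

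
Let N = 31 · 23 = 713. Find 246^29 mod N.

Mod 31: 246 ≡ 29; 29^29 ≡ 15 (mod 31).
Mod 23: 246 ≡ 16; by Fermat, exponent reduces to 29 mod 22 = 7; 16^7 ≡ 18 (mod 23).
Combine by CRT: x ≡ 15 (mod 31), x ≡ 18 (mod 23) ⇒ x ≡ 294 (mod 713).

294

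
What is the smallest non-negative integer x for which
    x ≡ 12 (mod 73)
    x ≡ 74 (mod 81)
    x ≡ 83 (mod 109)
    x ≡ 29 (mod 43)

7336001

From x ≡ 12 (mod 73) write x = 12 + 73t. Substituting into x ≡ 74 (mod 81) gives 73t ≡ 62 (mod 81), and since 73⁻¹ ≡ 10 (mod 81), t ≡ 53. Hence x ≡ 12 + 73·53 = 3881 (mod 5913).
From x ≡ 3881 (mod 5913) write x = 3881 + 5913t. Substituting into x ≡ 83 (mod 109) gives 5913t ≡ 17 (mod 109), and since 27⁻¹ ≡ 105 (mod 109), t ≡ 41. Hence x ≡ 3881 + 5913·41 = 246314 (mod 644517).
From x ≡ 246314 (mod 644517) write x = 246314 + 644517t. Substituting into x ≡ 29 (mod 43) gives 644517t ≡ 19 (mod 43), and since 33⁻¹ ≡ 30 (mod 43), t ≡ 11. Hence x ≡ 246314 + 644517·11 = 7336001 (mod 27714231).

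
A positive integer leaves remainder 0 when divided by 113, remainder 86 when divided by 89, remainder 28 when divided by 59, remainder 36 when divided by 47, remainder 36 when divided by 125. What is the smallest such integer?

Combine the congruences pairwise.
From k ≡ 0 (mod 113) write k = 0 + 113t. Substituting into k ≡ 86 (mod 89) gives 113t ≡ 86 (mod 89), and since 24⁻¹ ≡ 26 (mod 89), t ≡ 11. Hence k ≡ 0 + 113·11 = 1243 (mod 10057).
From k ≡ 1243 (mod 10057) write k = 1243 + 10057t. Substituting into k ≡ 28 (mod 59) gives 10057t ≡ 24 (mod 59), and since 27⁻¹ ≡ 35 (mod 59), t ≡ 14. Hence k ≡ 1243 + 10057·14 = 142041 (mod 593363).
From k ≡ 142041 (mod 593363) write k = 142041 + 593363t. Substituting into k ≡ 36 (mod 47) gives 593363t ≡ 29 (mod 47), and since 35⁻¹ ≡ 43 (mod 47), t ≡ 25. Hence k ≡ 142041 + 593363·25 = 14976116 (mod 27888061).
From k ≡ 14976116 (mod 27888061) write k = 14976116 + 27888061t. Substituting into k ≡ 36 (mod 125) gives 27888061t ≡ 45 (mod 125), and since 61⁻¹ ≡ 41 (mod 125), t ≡ 95. Hence k ≡ 14976116 + 27888061·95 = 2664341911 (mod 3486007625).

2664341911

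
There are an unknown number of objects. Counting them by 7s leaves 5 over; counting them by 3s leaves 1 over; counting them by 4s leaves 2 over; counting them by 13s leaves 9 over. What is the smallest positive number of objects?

334

The moduli are pairwise coprime; M = 7·3·4·13 = 1092.
M/7 = 156; 156 ≡ 2 (mod 7); 2·4 ≡ 1, so inverse 4.
M/3 = 364; 364 ≡ 1 (mod 3), inverse 1.
M/4 = 273; 273 ≡ 1 (mod 4), inverse 1.
M/13 = 84; 84 ≡ 6 (mod 13); 6·11 ≡ 1, so inverse 11.
N ≡ 5·156·4 + 1·364·1 + 2·273·1 + 9·84·11 = 12346.
12346 mod 1092 = 334.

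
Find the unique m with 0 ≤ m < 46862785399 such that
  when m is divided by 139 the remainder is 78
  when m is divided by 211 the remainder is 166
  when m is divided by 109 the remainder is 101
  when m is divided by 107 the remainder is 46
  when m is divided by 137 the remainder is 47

Combine the congruences pairwise.
From m ≡ 78 (mod 139) write m = 78 + 139t. Substituting into m ≡ 166 (mod 211) gives 139t ≡ 88 (mod 211), and since 139⁻¹ ≡ 126 (mod 211), t ≡ 116. Hence m ≡ 78 + 139·116 = 16202 (mod 29329).
From m ≡ 16202 (mod 29329) write m = 16202 + 29329t. Substituting into m ≡ 101 (mod 109) gives 29329t ≡ 31 (mod 109), and since 8⁻¹ ≡ 41 (mod 109), t ≡ 72. Hence m ≡ 16202 + 29329·72 = 2127890 (mod 3196861).
From m ≡ 2127890 (mod 3196861) write m = 2127890 + 3196861t. Substituting into m ≡ 46 (mod 107) gives 3196861t ≡ 65 (mod 107), and since 22⁻¹ ≡ 73 (mod 107), t ≡ 37. Hence m ≡ 2127890 + 3196861·37 = 120411747 (mod 342064127).
From m ≡ 120411747 (mod 342064127) write m = 120411747 + 342064127t. Substituting into m ≡ 47 (mod 137) gives 342064127t ≡ 66 (mod 137), and since 61⁻¹ ≡ 9 (mod 137), t ≡ 46. Hence m ≡ 120411747 + 342064127·46 = 15855361589 (mod 46862785399).

15855361589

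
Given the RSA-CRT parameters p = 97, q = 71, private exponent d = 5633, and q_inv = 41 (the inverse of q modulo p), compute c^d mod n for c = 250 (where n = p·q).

d_p = d mod (p−1) = 5633 mod 96 = 65; d_q = d mod (q−1) = 33.
m₁ = c^(d_p) mod p: c ≡ 56 (mod 97), and 56^65 mod 97 = 21.
m₂ = c^(d_q) mod q: c ≡ 37 (mod 71), and 37^33 mod 71 = 32.
h = q_inv·(m₁ − m₂) mod p = 41·(21 − 32) mod 97 = 34.
m = m₂ + h·q = 32 + 34·71 = 2446.

2446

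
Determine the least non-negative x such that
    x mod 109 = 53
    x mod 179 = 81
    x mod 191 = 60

Combine the congruences pairwise.
From x ≡ 53 (mod 109) write x = 53 + 109t. Substituting into x ≡ 81 (mod 179) gives 109t ≡ 28 (mod 179), and since 109⁻¹ ≡ 23 (mod 179), t ≡ 107. Hence x ≡ 53 + 109·107 = 11716 (mod 19511).
From x ≡ 11716 (mod 19511) write x = 11716 + 19511t. Substituting into x ≡ 60 (mod 191) gives 19511t ≡ 186 (mod 191), and since 29⁻¹ ≡ 112 (mod 191), t ≡ 13. Hence x ≡ 11716 + 19511·13 = 265359 (mod 3726601).

265359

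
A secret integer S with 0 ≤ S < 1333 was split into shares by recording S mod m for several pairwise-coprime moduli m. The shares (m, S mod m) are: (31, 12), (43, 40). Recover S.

From S ≡ 12 (mod 31) write S = 12 + 31t. Substituting into S ≡ 40 (mod 43) gives 31t ≡ 28 (mod 43), and since 31⁻¹ ≡ 25 (mod 43), t ≡ 12. Hence S ≡ 12 + 31·12 = 384 (mod 1333).

384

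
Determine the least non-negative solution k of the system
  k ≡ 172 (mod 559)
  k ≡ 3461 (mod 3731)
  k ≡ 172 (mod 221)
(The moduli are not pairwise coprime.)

380292

gcd(559, 3731) = 13 and 13 | (3461 − 172), so the pair is consistent; merging gives k ≡ 59426 (mod 160433), where 160433 = lcm(559, 3731).
gcd(160433, 221) = 13 and 13 | (172 − 59426), so the pair is consistent; merging gives k ≡ 380292 (mod 2727361), where 2727361 = lcm(160433, 221).
The solution is unique modulo lcm(559, 3731, 221) = 2727361.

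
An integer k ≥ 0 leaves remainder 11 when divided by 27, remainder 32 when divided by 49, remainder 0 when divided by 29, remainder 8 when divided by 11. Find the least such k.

291827

The moduli are pairwise coprime; N = 27·49·29·11 = 422037.
N/27 = 15631; 15631 ≡ 25 (mod 27); 25·13 ≡ 1, so inverse 13.
N/49 = 8613; 8613 ≡ 38 (mod 49); 38·40 ≡ 1, so inverse 40.
N/29 = 14553; 14553 ≡ 24 (mod 29); 24·23 ≡ 1, so inverse 23.
N/11 = 38367; 38367 ≡ 10 (mod 11); 10·10 ≡ 1, so inverse 10.
k ≡ 11·15631·13 + 32·8613·40 + 0·14553·23 + 8·38367·10 = 16329233.
16329233 mod 422037 = 291827.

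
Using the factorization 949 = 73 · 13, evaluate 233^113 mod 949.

259

Mod 73: 233 ≡ 14; by Fermat, exponent reduces to 113 mod 72 = 41; 14^41 ≡ 40 (mod 73).
Mod 13: 233 ≡ 12; by Fermat, exponent reduces to 113 mod 12 = 5; 12^5 ≡ 12 (mod 13).
Combine by CRT: x ≡ 40 (mod 73), x ≡ 12 (mod 13) ⇒ x ≡ 259 (mod 949).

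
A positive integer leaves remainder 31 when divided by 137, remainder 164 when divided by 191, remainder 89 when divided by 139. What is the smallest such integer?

1176724

From n ≡ 31 (mod 137) write n = 31 + 137t. Substituting into n ≡ 164 (mod 191) gives 137t ≡ 133 (mod 191), and since 137⁻¹ ≡ 145 (mod 191), t ≡ 185. Hence n ≡ 31 + 137·185 = 25376 (mod 26167).
From n ≡ 25376 (mod 26167) write n = 25376 + 26167t. Substituting into n ≡ 89 (mod 139) gives 26167t ≡ 11 (mod 139), and since 35⁻¹ ≡ 4 (mod 139), t ≡ 44. Hence n ≡ 25376 + 26167·44 = 1176724 (mod 3637213).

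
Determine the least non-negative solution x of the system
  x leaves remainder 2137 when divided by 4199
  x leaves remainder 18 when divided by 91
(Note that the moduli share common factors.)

23132

Combine the congruences pairwise.
gcd(4199, 91) = 13 and 13 | (18 − 2137), so the pair is consistent; merging gives x ≡ 23132 (mod 29393), where 29393 = lcm(4199, 91).
The solution is unique modulo lcm(4199, 91) = 29393.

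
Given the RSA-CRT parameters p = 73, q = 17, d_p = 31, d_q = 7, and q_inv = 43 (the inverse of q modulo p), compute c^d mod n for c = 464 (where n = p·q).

690

m₁ = c^(d_p) mod p: c ≡ 26 (mod 73), and 26^31 mod 73 = 33.
m₂ = c^(d_q) mod q: c ≡ 5 (mod 17), and 5^7 mod 17 = 10.
h = q_inv·(m₁ − m₂) mod p = 43·(33 − 10) mod 73 = 40.
m = m₂ + h·q = 10 + 40·17 = 690.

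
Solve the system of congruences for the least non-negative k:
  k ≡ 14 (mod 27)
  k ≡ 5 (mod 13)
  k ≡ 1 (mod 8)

From k ≡ 14 (mod 27) write k = 14 + 27t. Substituting into k ≡ 5 (mod 13) gives 27t ≡ 4 (mod 13), and since 1⁻¹ ≡ 1 (mod 13), t ≡ 4. Hence k ≡ 14 + 27·4 = 122 (mod 351).
From k ≡ 122 (mod 351) write k = 122 + 351t. Substituting into k ≡ 1 (mod 8) gives 351t ≡ 7 (mod 8), and since 7⁻¹ ≡ 7 (mod 8), t ≡ 1. Hence k ≡ 122 + 351·1 = 473 (mod 2808).

473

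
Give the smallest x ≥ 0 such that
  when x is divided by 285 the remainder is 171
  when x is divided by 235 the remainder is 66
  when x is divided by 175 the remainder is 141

gcd(285, 235) = 5 and 5 | (66 − 171), so the pair is consistent; merging gives x ≡ 3591 (mod 13395), where 13395 = lcm(285, 235).
gcd(13395, 175) = 5 and 5 | (141 − 3591), so the pair is consistent; merging gives x ≡ 405441 (mod 468825), where 468825 = lcm(13395, 175).
The solution is unique modulo lcm(285, 235, 175) = 468825.

405441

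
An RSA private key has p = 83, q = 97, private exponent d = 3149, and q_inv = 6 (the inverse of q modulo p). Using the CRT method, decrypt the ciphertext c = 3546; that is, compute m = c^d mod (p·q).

4951

d_p = d mod (p−1) = 3149 mod 82 = 33; d_q = d mod (q−1) = 77.
m₁ = c^(d_p) mod p: c ≡ 60 (mod 83), and 60^33 mod 83 = 54.
m₂ = c^(d_q) mod q: c ≡ 54 (mod 97), and 54^77 mod 97 = 4.
h = q_inv·(m₁ − m₂) mod p = 6·(54 − 4) mod 83 = 51.
m = m₂ + h·q = 4 + 51·97 = 4951.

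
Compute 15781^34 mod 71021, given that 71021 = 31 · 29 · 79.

Mod 31: 15781 ≡ 2; by Fermat, exponent reduces to 34 mod 30 = 4; 2^4 ≡ 16 (mod 31).
Mod 29: 15781 ≡ 5; by Fermat, exponent reduces to 34 mod 28 = 6; 5^6 ≡ 23 (mod 29).
Mod 79: 15781 ≡ 60; 60^34 ≡ 40 (mod 79).
Combine by CRT: x ≡ 16 (mod 31), x ≡ 23 (mod 29), x ≡ 40 (mod 79) ⇒ x ≡ 69797 (mod 71021).

69797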